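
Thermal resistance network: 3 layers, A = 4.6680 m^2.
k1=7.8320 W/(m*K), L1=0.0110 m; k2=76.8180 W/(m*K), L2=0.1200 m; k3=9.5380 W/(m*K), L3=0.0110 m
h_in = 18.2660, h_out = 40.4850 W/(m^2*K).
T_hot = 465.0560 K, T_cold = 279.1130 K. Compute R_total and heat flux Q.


R_conv_in = 1/(18.2660*4.6680) = 0.0117
R_1 = 0.0110/(7.8320*4.6680) = 0.0003
R_2 = 0.1200/(76.8180*4.6680) = 0.0003
R_3 = 0.0110/(9.5380*4.6680) = 0.0002
R_conv_out = 1/(40.4850*4.6680) = 0.0053
R_total = 0.0179 K/W
Q = 185.9430 / 0.0179 = 10386.6664 W

R_total = 0.0179 K/W, Q = 10386.6664 W


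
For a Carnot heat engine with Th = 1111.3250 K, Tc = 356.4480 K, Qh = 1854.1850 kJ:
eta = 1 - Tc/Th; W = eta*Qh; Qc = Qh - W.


eta = 1 - 356.4480/1111.3250 = 0.6793
W = 0.6793 * 1854.1850 = 1259.4710 kJ
Qc = 1854.1850 - 1259.4710 = 594.7140 kJ

eta = 67.9259%, W = 1259.4710 kJ, Qc = 594.7140 kJ


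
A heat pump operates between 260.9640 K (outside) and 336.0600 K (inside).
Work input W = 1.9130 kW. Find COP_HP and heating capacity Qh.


COP = 336.0600 / 75.0960 = 4.4751
Qh = 4.4751 * 1.9130 = 8.5608 kW

COP = 4.4751, Qh = 8.5608 kW


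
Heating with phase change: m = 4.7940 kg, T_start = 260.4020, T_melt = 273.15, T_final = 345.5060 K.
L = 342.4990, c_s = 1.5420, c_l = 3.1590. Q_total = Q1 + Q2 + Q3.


Q1 (sensible, solid) = 4.7940 * 1.5420 * 12.7480 = 94.2377 kJ
Q2 (latent) = 4.7940 * 342.4990 = 1641.9402 kJ
Q3 (sensible, liquid) = 4.7940 * 3.1590 * 72.3560 = 1095.7771 kJ
Q_total = 2831.9549 kJ

2831.9549 kJ


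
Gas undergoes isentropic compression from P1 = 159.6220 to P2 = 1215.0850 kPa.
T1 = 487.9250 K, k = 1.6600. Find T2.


(k-1)/k = 0.3976
(P2/P1)^exp = 2.2412
T2 = 487.9250 * 2.2412 = 1093.5396 K

1093.5396 K


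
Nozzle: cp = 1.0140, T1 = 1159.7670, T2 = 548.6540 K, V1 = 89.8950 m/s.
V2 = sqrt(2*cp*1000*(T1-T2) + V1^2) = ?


dT = 611.1130 K
2*cp*1000*dT = 1239337.1640
V1^2 = 8081.1110
V2 = sqrt(1247418.2750) = 1116.8788 m/s

1116.8788 m/s


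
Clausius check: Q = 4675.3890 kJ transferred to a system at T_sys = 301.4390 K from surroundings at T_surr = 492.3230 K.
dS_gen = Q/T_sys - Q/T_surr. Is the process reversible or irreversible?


dS_sys = 4675.3890/301.4390 = 15.5102 kJ/K
dS_surr = -4675.3890/492.3230 = -9.4966 kJ/K
dS_gen = 15.5102 - 9.4966 = 6.0136 kJ/K (irreversible)

dS_gen = 6.0136 kJ/K, irreversible


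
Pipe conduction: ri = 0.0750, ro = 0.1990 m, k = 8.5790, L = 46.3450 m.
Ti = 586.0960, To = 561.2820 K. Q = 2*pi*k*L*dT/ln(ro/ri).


dT = 24.8140 K
ln(ro/ri) = 0.9758
Q = 2*pi*8.5790*46.3450*24.8140 / 0.9758 = 63525.4791 W

63525.4791 W


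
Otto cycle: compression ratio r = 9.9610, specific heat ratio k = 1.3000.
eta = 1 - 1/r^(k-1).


r^(k-1) = 1.9929
eta = 1 - 1/1.9929 = 0.4982 = 49.8225%

49.8225%


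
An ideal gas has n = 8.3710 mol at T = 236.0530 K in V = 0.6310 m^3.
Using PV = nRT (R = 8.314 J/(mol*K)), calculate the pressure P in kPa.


P = nRT/V = 8.3710 * 8.314 * 236.0530 / 0.6310
= 16428.4612 / 0.6310 = 26035.5962 Pa = 26.0356 kPa

26.0356 kPa


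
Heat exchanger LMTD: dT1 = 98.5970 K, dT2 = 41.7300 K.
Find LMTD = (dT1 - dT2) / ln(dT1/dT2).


dT1/dT2 = 2.3627
ln(dT1/dT2) = 0.8598
LMTD = 56.8670 / 0.8598 = 66.1382 K

66.1382 K


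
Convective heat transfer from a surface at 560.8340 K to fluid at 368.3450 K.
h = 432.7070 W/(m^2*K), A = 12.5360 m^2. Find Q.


dT = 192.4890 K
Q = 432.7070 * 12.5360 * 192.4890 = 1044140.2097 W

1044140.2097 W


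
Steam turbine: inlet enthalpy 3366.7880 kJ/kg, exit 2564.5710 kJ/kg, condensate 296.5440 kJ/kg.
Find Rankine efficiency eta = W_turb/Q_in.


W = 802.2170 kJ/kg
Q_in = 3070.2440 kJ/kg
eta = 0.2613 = 26.1288%

eta = 26.1288%


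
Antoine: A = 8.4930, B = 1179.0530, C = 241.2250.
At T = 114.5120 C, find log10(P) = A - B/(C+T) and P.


C+T = 355.7370
B/(C+T) = 3.3144
log10(P) = 8.4930 - 3.3144 = 5.1786
P = 10^5.1786 = 150870.6685 mmHg

150870.6685 mmHg


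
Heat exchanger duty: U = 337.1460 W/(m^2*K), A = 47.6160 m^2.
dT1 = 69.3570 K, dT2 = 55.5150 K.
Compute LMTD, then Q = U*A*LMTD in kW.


LMTD = 62.1794 K
Q = 337.1460 * 47.6160 * 62.1794 = 998200.1600 W = 998.2002 kW

998.2002 kW


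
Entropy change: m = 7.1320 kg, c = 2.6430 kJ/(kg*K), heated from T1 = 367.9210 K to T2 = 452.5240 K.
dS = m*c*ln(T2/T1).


T2/T1 = 1.2299
ln(T2/T1) = 0.2070
dS = 7.1320 * 2.6430 * 0.2070 = 3.9014 kJ/K

3.9014 kJ/K


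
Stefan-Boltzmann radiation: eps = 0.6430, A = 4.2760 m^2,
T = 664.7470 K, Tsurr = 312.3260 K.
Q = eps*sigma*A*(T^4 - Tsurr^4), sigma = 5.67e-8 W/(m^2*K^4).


T^4 = 1.9527e+11
Tsurr^4 = 9.5155e+09
Q = 0.6430 * 5.67e-8 * 4.2760 * 1.8575e+11 = 28957.4643 W

28957.4643 W


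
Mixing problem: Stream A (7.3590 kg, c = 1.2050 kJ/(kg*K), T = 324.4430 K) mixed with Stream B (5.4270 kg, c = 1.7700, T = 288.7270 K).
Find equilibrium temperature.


num = 5650.4801
den = 18.4734
Tf = 305.8714 K

305.8714 K


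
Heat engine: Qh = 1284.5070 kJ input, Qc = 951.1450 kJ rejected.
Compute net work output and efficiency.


W = 1284.5070 - 951.1450 = 333.3620 kJ
eta = 333.3620 / 1284.5070 = 0.2595 = 25.9525%

W = 333.3620 kJ, eta = 25.9525%


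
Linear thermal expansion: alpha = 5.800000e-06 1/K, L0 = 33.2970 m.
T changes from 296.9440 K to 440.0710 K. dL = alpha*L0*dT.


dT = 143.1270 K
dL = 5.800000e-06 * 33.2970 * 143.1270 = 0.027641 m
L_final = 33.324641 m

dL = 0.027641 m


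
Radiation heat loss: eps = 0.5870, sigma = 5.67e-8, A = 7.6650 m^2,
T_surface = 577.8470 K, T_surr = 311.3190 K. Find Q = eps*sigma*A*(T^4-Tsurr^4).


T^4 = 1.1149e+11
Tsurr^4 = 9.3934e+09
Q = 0.5870 * 5.67e-8 * 7.6650 * 1.0210e+11 = 26047.2329 W

26047.2329 W


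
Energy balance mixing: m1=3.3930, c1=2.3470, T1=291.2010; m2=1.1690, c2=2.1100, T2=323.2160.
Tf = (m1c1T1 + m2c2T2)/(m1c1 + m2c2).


num = 3116.1830
den = 10.4300
Tf = 298.7723 K

298.7723 K


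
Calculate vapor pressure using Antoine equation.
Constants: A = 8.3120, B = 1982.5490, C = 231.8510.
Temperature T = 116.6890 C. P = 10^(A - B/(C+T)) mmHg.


C+T = 348.5400
B/(C+T) = 5.6882
log10(P) = 8.3120 - 5.6882 = 2.6238
P = 10^2.6238 = 420.5780 mmHg

420.5780 mmHg


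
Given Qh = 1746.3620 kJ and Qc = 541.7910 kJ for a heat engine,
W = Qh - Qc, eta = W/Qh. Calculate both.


W = 1746.3620 - 541.7910 = 1204.5710 kJ
eta = 1204.5710 / 1746.3620 = 0.6898 = 68.9760%

W = 1204.5710 kJ, eta = 68.9760%


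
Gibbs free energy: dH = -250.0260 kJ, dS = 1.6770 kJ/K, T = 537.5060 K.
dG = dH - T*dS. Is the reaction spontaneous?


T*dS = 537.5060 * 1.6770 = 901.3976 kJ
dG = -250.0260 - 901.3976 = -1151.4236 kJ (spontaneous)

dG = -1151.4236 kJ, spontaneous


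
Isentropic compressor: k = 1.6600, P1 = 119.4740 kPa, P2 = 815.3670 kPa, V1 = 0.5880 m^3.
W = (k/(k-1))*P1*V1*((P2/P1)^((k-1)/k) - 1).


(k-1)/k = 0.3976
(P2/P1)^exp = 2.1460
W = 2.5152 * 119.4740 * 0.5880 * (2.1460 - 1) = 202.4814 kJ

202.4814 kJ


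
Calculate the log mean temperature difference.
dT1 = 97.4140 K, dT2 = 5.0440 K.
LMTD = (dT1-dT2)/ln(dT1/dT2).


dT1/dT2 = 19.3128
ln(dT1/dT2) = 2.9608
LMTD = 92.3700 / 2.9608 = 31.1980 K

31.1980 K


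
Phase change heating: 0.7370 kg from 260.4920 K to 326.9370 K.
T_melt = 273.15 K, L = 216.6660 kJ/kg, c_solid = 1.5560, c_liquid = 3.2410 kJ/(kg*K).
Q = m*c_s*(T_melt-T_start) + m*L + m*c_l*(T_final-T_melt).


Q1 (sensible, solid) = 0.7370 * 1.5560 * 12.6580 = 14.5158 kJ
Q2 (latent) = 0.7370 * 216.6660 = 159.6828 kJ
Q3 (sensible, liquid) = 0.7370 * 3.2410 * 53.7870 = 128.4765 kJ
Q_total = 302.6752 kJ

302.6752 kJ


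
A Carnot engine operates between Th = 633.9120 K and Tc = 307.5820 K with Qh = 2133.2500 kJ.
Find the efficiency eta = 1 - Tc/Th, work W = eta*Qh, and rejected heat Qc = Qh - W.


eta = 1 - 307.5820/633.9120 = 0.5148
W = 0.5148 * 2133.2500 = 1098.1705 kJ
Qc = 2133.2500 - 1098.1705 = 1035.0795 kJ

eta = 51.4788%, W = 1098.1705 kJ, Qc = 1035.0795 kJ


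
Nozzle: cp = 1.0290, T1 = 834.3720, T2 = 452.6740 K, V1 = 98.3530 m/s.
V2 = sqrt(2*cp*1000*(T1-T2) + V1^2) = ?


dT = 381.6980 K
2*cp*1000*dT = 785534.4840
V1^2 = 9673.3126
V2 = sqrt(795207.7966) = 891.7442 m/s

891.7442 m/s


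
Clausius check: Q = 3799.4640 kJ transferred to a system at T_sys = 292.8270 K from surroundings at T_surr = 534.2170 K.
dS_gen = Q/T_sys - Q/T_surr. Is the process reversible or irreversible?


dS_sys = 3799.4640/292.8270 = 12.9751 kJ/K
dS_surr = -3799.4640/534.2170 = -7.1122 kJ/K
dS_gen = 12.9751 - 7.1122 = 5.8629 kJ/K (irreversible)

dS_gen = 5.8629 kJ/K, irreversible


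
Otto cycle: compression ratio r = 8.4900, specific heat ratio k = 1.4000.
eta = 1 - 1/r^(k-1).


r^(k-1) = 2.3527
eta = 1 - 1/2.3527 = 0.5750 = 57.4953%

57.4953%


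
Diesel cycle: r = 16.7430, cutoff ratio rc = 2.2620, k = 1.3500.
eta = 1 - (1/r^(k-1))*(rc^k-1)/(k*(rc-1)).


r^(k-1) = 2.6813
rc^k = 3.0100
eta = 0.5600 = 55.9994%

55.9994%


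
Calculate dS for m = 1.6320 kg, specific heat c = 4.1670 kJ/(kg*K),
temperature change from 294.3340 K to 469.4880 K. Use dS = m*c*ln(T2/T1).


T2/T1 = 1.5951
ln(T2/T1) = 0.4669
dS = 1.6320 * 4.1670 * 0.4669 = 3.1754 kJ/K

3.1754 kJ/K


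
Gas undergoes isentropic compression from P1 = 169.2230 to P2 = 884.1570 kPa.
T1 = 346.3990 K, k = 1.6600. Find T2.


(k-1)/k = 0.3976
(P2/P1)^exp = 1.9297
T2 = 346.3990 * 1.9297 = 668.4583 K

668.4583 K


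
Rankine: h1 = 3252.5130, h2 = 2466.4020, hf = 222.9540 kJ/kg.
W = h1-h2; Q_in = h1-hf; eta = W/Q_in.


W = 786.1110 kJ/kg
Q_in = 3029.5590 kJ/kg
eta = 0.2595 = 25.9480%

eta = 25.9480%


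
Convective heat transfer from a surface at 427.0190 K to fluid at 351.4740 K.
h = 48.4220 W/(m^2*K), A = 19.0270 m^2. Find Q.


dT = 75.5450 K
Q = 48.4220 * 19.0270 * 75.5450 = 69601.5269 W

69601.5269 W


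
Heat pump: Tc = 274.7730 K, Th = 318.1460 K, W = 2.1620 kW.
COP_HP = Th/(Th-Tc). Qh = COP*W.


COP = 318.1460 / 43.3730 = 7.3351
Qh = 7.3351 * 2.1620 = 15.8585 kW

COP = 7.3351, Qh = 15.8585 kW


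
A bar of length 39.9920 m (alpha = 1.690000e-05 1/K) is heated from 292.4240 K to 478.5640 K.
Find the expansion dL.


dT = 186.1400 K
dL = 1.690000e-05 * 39.9920 * 186.1400 = 0.125805 m
L_final = 40.117805 m

dL = 0.125805 m


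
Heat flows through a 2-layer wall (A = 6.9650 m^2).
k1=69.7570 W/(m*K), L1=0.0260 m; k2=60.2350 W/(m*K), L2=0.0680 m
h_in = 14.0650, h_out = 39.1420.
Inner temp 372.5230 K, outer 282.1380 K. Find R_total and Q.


R_conv_in = 1/(14.0650*6.9650) = 0.0102
R_1 = 0.0260/(69.7570*6.9650) = 5.3514e-05
R_2 = 0.0680/(60.2350*6.9650) = 0.0002
R_conv_out = 1/(39.1420*6.9650) = 0.0037
R_total = 0.0141 K/W
Q = 90.3850 / 0.0141 = 6414.0973 W

R_total = 0.0141 K/W, Q = 6414.0973 W


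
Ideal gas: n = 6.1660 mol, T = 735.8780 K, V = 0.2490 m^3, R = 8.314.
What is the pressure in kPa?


P = nRT/V = 6.1660 * 8.314 * 735.8780 / 0.2490
= 37724.1410 / 0.2490 = 151502.5745 Pa = 151.5026 kPa

151.5026 kPa


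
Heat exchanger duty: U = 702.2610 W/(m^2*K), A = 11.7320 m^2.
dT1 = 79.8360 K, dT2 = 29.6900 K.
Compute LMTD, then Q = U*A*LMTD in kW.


LMTD = 50.6953 K
Q = 702.2610 * 11.7320 * 50.6953 = 417675.0112 W = 417.6750 kW

417.6750 kW


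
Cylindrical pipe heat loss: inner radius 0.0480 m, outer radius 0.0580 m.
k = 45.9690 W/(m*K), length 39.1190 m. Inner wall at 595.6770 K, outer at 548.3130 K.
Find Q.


dT = 47.3640 K
ln(ro/ri) = 0.1892
Q = 2*pi*45.9690*39.1190*47.3640 / 0.1892 = 2827896.5175 W

2827896.5175 W


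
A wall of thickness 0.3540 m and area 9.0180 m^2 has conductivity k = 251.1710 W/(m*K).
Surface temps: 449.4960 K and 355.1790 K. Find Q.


dT = 94.3170 K
Q = 251.1710 * 9.0180 * 94.3170 / 0.3540 = 603484.9474 W

603484.9474 W


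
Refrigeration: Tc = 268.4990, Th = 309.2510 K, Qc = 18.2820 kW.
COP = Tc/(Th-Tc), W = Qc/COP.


COP = 268.4990 / 40.7520 = 6.5886
W = 18.2820 / 6.5886 = 2.7748 kW

COP = 6.5886, W = 2.7748 kW


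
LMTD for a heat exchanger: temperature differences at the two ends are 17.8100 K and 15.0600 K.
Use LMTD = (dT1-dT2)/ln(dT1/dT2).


dT1/dT2 = 1.1826
ln(dT1/dT2) = 0.1677
LMTD = 2.7500 / 0.1677 = 16.3966 K

16.3966 K


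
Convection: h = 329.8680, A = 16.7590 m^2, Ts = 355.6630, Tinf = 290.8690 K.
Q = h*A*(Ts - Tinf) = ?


dT = 64.7940 K
Q = 329.8680 * 16.7590 * 64.7940 = 358197.9367 W

358197.9367 W


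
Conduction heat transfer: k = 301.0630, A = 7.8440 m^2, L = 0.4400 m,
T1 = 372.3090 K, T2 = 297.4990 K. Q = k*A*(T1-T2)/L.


dT = 74.8100 K
Q = 301.0630 * 7.8440 * 74.8100 / 0.4400 = 401515.1606 W

401515.1606 W


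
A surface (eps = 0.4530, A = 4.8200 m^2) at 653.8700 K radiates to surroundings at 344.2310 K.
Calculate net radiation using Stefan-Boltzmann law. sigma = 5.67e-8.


T^4 = 1.8280e+11
Tsurr^4 = 1.4041e+10
Q = 0.4530 * 5.67e-8 * 4.8200 * 1.6875e+11 = 20892.1755 W

20892.1755 W


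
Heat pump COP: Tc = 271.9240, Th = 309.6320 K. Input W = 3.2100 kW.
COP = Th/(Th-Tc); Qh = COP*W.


COP = 309.6320 / 37.7080 = 8.2113
Qh = 8.2113 * 3.2100 = 26.3583 kW

COP = 8.2113, Qh = 26.3583 kW


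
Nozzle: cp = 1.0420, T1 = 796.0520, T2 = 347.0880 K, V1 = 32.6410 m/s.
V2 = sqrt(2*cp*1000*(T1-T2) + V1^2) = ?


dT = 448.9640 K
2*cp*1000*dT = 935640.9760
V1^2 = 1065.4349
V2 = sqrt(936706.4109) = 967.8359 m/s

967.8359 m/s


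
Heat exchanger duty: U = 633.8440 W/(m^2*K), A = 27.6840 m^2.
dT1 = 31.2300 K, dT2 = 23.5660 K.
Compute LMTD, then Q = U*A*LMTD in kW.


LMTD = 27.2184 K
Q = 633.8440 * 27.6840 * 27.2184 = 477610.5357 W = 477.6105 kW

477.6105 kW


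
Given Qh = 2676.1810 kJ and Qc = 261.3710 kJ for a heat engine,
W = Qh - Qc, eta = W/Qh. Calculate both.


W = 2676.1810 - 261.3710 = 2414.8100 kJ
eta = 2414.8100 / 2676.1810 = 0.9023 = 90.2334%

W = 2414.8100 kJ, eta = 90.2334%


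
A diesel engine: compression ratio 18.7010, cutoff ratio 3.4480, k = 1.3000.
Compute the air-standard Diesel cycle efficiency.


r^(k-1) = 2.4075
rc^k = 4.9985
eta = 0.4781 = 47.8109%

47.8109%


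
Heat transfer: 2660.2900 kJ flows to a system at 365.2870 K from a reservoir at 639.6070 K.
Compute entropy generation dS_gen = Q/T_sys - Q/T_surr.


dS_sys = 2660.2900/365.2870 = 7.2827 kJ/K
dS_surr = -2660.2900/639.6070 = -4.1593 kJ/K
dS_gen = 7.2827 - 4.1593 = 3.1235 kJ/K (irreversible)

dS_gen = 3.1235 kJ/K, irreversible


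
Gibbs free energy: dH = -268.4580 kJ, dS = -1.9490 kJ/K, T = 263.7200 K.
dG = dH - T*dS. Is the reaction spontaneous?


T*dS = 263.7200 * -1.9490 = -513.9903 kJ
dG = -268.4580 + 513.9903 = 245.5323 kJ (non-spontaneous)

dG = 245.5323 kJ, non-spontaneous


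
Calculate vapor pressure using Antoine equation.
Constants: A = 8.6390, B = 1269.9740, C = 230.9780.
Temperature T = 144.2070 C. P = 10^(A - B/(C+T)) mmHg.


C+T = 375.1850
B/(C+T) = 3.3849
log10(P) = 8.6390 - 3.3849 = 5.2541
P = 10^5.2541 = 179503.3525 mmHg

179503.3525 mmHg


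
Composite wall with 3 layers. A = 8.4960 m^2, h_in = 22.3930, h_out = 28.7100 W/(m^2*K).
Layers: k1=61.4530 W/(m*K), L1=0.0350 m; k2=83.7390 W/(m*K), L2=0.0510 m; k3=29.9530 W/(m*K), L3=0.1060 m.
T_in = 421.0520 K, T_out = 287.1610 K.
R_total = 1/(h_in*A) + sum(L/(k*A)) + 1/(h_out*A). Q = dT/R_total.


R_conv_in = 1/(22.3930*8.4960) = 0.0053
R_1 = 0.0350/(61.4530*8.4960) = 6.7036e-05
R_2 = 0.0510/(83.7390*8.4960) = 7.1685e-05
R_3 = 0.1060/(29.9530*8.4960) = 0.0004
R_conv_out = 1/(28.7100*8.4960) = 0.0041
R_total = 0.0099 K/W
Q = 133.8910 / 0.0099 = 13509.0957 W

R_total = 0.0099 K/W, Q = 13509.0957 W


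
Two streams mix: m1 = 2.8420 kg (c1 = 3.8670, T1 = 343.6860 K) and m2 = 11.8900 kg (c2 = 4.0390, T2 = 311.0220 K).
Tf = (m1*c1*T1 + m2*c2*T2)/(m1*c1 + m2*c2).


num = 18713.5443
den = 59.0137
Tf = 317.1050 K

317.1050 K


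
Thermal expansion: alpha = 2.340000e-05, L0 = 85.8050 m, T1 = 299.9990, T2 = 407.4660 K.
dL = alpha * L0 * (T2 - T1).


dT = 107.4670 K
dL = 2.340000e-05 * 85.8050 * 107.4670 = 0.215776 m
L_final = 86.020776 m

dL = 0.215776 m


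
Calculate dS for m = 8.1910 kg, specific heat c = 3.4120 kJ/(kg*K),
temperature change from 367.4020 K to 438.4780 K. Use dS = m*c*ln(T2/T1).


T2/T1 = 1.1935
ln(T2/T1) = 0.1769
dS = 8.1910 * 3.4120 * 0.1769 = 4.9426 kJ/K

4.9426 kJ/K


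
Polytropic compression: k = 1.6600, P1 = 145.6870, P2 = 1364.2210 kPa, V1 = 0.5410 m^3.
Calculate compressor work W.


(k-1)/k = 0.3976
(P2/P1)^exp = 2.4336
W = 2.5152 * 145.6870 * 0.5410 * (2.4336 - 1) = 284.1859 kJ

284.1859 kJ


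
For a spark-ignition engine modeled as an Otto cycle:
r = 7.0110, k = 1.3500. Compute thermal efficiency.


r^(k-1) = 1.9771
eta = 1 - 1/1.9771 = 0.4942 = 49.4202%

49.4202%


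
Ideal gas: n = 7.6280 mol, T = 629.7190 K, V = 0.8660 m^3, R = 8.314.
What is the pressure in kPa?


P = nRT/V = 7.6280 * 8.314 * 629.7190 / 0.8660
= 39936.2702 / 0.8660 = 46115.7854 Pa = 46.1158 kPa

46.1158 kPa


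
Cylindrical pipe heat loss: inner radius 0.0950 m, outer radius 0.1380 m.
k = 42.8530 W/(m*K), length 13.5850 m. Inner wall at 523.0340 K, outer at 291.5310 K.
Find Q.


dT = 231.5030 K
ln(ro/ri) = 0.3734
Q = 2*pi*42.8530*13.5850*231.5030 / 0.3734 = 2267932.0766 W

2267932.0766 W


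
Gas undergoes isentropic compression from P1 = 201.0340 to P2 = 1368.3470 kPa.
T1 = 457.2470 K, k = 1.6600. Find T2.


(k-1)/k = 0.3976
(P2/P1)^exp = 2.1437
T2 = 457.2470 * 2.1437 = 980.1996 K

980.1996 K


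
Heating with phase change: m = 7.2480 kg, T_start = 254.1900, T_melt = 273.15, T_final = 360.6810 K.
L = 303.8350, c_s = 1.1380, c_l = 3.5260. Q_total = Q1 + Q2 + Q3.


Q1 (sensible, solid) = 7.2480 * 1.1380 * 18.9600 = 156.3863 kJ
Q2 (latent) = 7.2480 * 303.8350 = 2202.1961 kJ
Q3 (sensible, liquid) = 7.2480 * 3.5260 * 87.5310 = 2236.9814 kJ
Q_total = 4595.5639 kJ

4595.5639 kJ


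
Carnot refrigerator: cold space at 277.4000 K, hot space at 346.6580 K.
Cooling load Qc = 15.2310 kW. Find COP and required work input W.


COP = 277.4000 / 69.2580 = 4.0053
W = 15.2310 / 4.0053 = 3.8027 kW

COP = 4.0053, W = 3.8027 kW


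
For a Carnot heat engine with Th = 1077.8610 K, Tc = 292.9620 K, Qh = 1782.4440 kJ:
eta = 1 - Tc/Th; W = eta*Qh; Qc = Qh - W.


eta = 1 - 292.9620/1077.8610 = 0.7282
W = 0.7282 * 1782.4440 = 1297.9767 kJ
Qc = 1782.4440 - 1297.9767 = 484.4673 kJ

eta = 72.8201%, W = 1297.9767 kJ, Qc = 484.4673 kJ


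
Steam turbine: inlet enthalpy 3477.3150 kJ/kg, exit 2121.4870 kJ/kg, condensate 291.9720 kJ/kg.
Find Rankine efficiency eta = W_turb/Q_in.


W = 1355.8280 kJ/kg
Q_in = 3185.3430 kJ/kg
eta = 0.4256 = 42.5646%

eta = 42.5646%


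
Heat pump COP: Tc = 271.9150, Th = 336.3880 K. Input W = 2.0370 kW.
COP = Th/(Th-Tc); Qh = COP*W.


COP = 336.3880 / 64.4730 = 5.2175
Qh = 5.2175 * 2.0370 = 10.6281 kW

COP = 5.2175, Qh = 10.6281 kW


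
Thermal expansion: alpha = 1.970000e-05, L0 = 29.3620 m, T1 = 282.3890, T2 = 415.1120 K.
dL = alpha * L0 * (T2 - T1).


dT = 132.7230 K
dL = 1.970000e-05 * 29.3620 * 132.7230 = 0.076771 m
L_final = 29.438771 m

dL = 0.076771 m


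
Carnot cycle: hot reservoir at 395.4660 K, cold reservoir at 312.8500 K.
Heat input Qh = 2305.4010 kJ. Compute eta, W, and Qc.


eta = 1 - 312.8500/395.4660 = 0.2089
W = 0.2089 * 2305.4010 = 481.6166 kJ
Qc = 2305.4010 - 481.6166 = 1823.7844 kJ

eta = 20.8908%, W = 481.6166 kJ, Qc = 1823.7844 kJ


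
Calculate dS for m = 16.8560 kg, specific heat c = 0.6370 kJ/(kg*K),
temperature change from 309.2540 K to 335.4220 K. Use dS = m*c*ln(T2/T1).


T2/T1 = 1.0846
ln(T2/T1) = 0.0812
dS = 16.8560 * 0.6370 * 0.0812 = 0.8722 kJ/K

0.8722 kJ/K


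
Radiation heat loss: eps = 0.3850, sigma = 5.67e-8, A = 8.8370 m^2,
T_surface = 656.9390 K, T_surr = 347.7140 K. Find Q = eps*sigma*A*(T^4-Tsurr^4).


T^4 = 1.8625e+11
Tsurr^4 = 1.4618e+10
Q = 0.3850 * 5.67e-8 * 8.8370 * 1.7163e+11 = 33109.3819 W

33109.3819 W


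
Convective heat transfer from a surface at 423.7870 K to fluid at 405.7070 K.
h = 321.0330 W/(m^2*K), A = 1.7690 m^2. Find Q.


dT = 18.0800 K
Q = 321.0330 * 1.7690 * 18.0800 = 10267.7654 W

10267.7654 W


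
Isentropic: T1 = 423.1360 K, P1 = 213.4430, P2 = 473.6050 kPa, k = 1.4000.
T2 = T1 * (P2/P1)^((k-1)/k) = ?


(k-1)/k = 0.2857
(P2/P1)^exp = 1.2557
T2 = 423.1360 * 1.2557 = 531.3437 K

531.3437 K


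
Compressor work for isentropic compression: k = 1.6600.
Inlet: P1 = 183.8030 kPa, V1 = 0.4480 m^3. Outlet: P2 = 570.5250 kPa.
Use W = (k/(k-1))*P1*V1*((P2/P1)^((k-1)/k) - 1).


(k-1)/k = 0.3976
(P2/P1)^exp = 1.5689
W = 2.5152 * 183.8030 * 0.4480 * (1.5689 - 1) = 117.8144 kJ

117.8144 kJ


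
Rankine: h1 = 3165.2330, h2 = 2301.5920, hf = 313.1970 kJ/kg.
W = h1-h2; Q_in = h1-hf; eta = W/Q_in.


W = 863.6410 kJ/kg
Q_in = 2852.0360 kJ/kg
eta = 0.3028 = 30.2816%

eta = 30.2816%


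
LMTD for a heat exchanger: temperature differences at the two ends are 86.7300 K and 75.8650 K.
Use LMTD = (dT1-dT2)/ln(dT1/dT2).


dT1/dT2 = 1.1432
ln(dT1/dT2) = 0.1338
LMTD = 10.8650 / 0.1338 = 81.1764 K

81.1764 K


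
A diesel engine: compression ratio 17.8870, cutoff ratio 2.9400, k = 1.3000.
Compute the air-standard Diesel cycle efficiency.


r^(k-1) = 2.3755
rc^k = 4.0630
eta = 0.4887 = 48.8734%

48.8734%


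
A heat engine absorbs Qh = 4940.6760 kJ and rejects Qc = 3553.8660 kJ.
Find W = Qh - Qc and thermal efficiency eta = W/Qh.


W = 4940.6760 - 3553.8660 = 1386.8100 kJ
eta = 1386.8100 / 4940.6760 = 0.2807 = 28.0692%

W = 1386.8100 kJ, eta = 28.0692%


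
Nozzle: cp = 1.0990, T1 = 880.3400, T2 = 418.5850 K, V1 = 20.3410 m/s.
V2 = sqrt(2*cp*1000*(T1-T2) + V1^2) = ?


dT = 461.7550 K
2*cp*1000*dT = 1014937.4900
V1^2 = 413.7563
V2 = sqrt(1015351.2463) = 1007.6464 m/s

1007.6464 m/s


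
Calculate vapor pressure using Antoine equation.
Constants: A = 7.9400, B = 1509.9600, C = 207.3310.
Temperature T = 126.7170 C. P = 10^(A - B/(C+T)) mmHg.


C+T = 334.0480
B/(C+T) = 4.5202
log10(P) = 7.9400 - 4.5202 = 3.4198
P = 10^3.4198 = 2629.1253 mmHg

2629.1253 mmHg


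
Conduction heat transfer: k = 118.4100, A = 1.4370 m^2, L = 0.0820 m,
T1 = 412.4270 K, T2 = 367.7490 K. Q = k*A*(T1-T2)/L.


dT = 44.6780 K
Q = 118.4100 * 1.4370 * 44.6780 / 0.0820 = 92709.6669 W

92709.6669 W


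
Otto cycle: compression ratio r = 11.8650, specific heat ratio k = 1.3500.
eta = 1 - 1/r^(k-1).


r^(k-1) = 2.3768
eta = 1 - 1/2.3768 = 0.5793 = 57.9267%

57.9267%


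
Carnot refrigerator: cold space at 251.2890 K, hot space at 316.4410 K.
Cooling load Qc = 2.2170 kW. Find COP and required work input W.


COP = 251.2890 / 65.1520 = 3.8570
W = 2.2170 / 3.8570 = 0.5748 kW

COP = 3.8570, W = 0.5748 kW


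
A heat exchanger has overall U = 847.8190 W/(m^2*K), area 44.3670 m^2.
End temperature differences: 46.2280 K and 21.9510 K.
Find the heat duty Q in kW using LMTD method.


LMTD = 32.5965 K
Q = 847.8190 * 44.3670 * 32.5965 = 1226123.7806 W = 1226.1238 kW

1226.1238 kW


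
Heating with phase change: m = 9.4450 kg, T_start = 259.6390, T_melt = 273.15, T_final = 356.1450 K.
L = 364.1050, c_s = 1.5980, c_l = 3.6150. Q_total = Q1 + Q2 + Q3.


Q1 (sensible, solid) = 9.4450 * 1.5980 * 13.5110 = 203.9230 kJ
Q2 (latent) = 9.4450 * 364.1050 = 3438.9717 kJ
Q3 (sensible, liquid) = 9.4450 * 3.6150 * 82.9950 = 2833.7543 kJ
Q_total = 6476.6490 kJ

6476.6490 kJ


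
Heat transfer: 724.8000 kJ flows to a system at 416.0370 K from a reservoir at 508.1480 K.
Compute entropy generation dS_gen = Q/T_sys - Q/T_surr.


dS_sys = 724.8000/416.0370 = 1.7422 kJ/K
dS_surr = -724.8000/508.1480 = -1.4264 kJ/K
dS_gen = 1.7422 - 1.4264 = 0.3158 kJ/K (irreversible)

dS_gen = 0.3158 kJ/K, irreversible


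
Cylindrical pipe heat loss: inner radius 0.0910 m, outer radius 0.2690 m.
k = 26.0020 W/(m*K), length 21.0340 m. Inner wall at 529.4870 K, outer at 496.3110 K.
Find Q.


dT = 33.1760 K
ln(ro/ri) = 1.0839
Q = 2*pi*26.0020*21.0340*33.1760 / 1.0839 = 105187.1242 W

105187.1242 W


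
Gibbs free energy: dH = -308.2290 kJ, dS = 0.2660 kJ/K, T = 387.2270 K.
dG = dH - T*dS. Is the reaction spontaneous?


T*dS = 387.2270 * 0.2660 = 103.0024 kJ
dG = -308.2290 - 103.0024 = -411.2314 kJ (spontaneous)

dG = -411.2314 kJ, spontaneous


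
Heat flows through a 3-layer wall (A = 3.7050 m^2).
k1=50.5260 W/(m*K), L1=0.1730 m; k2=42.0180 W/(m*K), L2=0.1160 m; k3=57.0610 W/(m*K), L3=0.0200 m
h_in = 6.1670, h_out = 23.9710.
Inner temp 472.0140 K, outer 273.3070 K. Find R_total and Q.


R_conv_in = 1/(6.1670*3.7050) = 0.0438
R_1 = 0.1730/(50.5260*3.7050) = 0.0009
R_2 = 0.1160/(42.0180*3.7050) = 0.0007
R_3 = 0.0200/(57.0610*3.7050) = 9.4602e-05
R_conv_out = 1/(23.9710*3.7050) = 0.0113
R_total = 0.0568 K/W
Q = 198.7070 / 0.0568 = 3498.9999 W

R_total = 0.0568 K/W, Q = 3498.9999 W


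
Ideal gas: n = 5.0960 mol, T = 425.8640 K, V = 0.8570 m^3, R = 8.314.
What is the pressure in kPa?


P = nRT/V = 5.0960 * 8.314 * 425.8640 / 0.8570
= 18043.0673 / 0.8570 = 21053.7541 Pa = 21.0538 kPa

21.0538 kPa


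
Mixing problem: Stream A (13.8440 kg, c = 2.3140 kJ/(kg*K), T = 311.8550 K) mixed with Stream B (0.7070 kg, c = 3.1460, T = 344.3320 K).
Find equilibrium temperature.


num = 10756.1507
den = 34.2592
Tf = 313.9635 K

313.9635 K


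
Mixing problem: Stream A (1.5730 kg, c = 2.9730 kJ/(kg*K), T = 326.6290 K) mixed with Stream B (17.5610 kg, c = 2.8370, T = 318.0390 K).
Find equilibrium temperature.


num = 17372.3701
den = 54.4971
Tf = 318.7761 K

318.7761 K


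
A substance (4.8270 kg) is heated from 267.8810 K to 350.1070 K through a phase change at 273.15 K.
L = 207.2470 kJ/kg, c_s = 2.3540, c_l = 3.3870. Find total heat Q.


Q1 (sensible, solid) = 4.8270 * 2.3540 * 5.2690 = 59.8704 kJ
Q2 (latent) = 4.8270 * 207.2470 = 1000.3813 kJ
Q3 (sensible, liquid) = 4.8270 * 3.3870 * 76.9570 = 1258.1738 kJ
Q_total = 2318.4254 kJ

2318.4254 kJ


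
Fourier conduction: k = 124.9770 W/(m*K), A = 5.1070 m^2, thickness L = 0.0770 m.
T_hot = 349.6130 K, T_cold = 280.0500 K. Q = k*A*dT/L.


dT = 69.5630 K
Q = 124.9770 * 5.1070 * 69.5630 / 0.0770 = 576611.8076 W

576611.8076 W


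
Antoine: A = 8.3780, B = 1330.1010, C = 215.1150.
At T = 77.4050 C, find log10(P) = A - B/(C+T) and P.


C+T = 292.5200
B/(C+T) = 4.5470
log10(P) = 8.3780 - 4.5470 = 3.8310
P = 10^3.8310 = 6775.7451 mmHg

6775.7451 mmHg


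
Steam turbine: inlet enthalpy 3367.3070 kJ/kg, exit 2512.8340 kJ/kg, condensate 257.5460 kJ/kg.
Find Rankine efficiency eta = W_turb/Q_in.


W = 854.4730 kJ/kg
Q_in = 3109.7610 kJ/kg
eta = 0.2748 = 27.4771%

eta = 27.4771%


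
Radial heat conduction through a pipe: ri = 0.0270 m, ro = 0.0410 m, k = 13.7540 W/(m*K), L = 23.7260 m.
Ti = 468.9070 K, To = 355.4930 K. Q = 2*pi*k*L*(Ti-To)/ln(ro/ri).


dT = 113.4140 K
ln(ro/ri) = 0.4177
Q = 2*pi*13.7540*23.7260*113.4140 / 0.4177 = 556671.5284 W

556671.5284 W


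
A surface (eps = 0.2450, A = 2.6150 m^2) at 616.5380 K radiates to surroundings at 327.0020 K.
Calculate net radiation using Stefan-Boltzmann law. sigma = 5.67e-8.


T^4 = 1.4449e+11
Tsurr^4 = 1.1434e+10
Q = 0.2450 * 5.67e-8 * 2.6150 * 1.3306e+11 = 4833.4446 W

4833.4446 W


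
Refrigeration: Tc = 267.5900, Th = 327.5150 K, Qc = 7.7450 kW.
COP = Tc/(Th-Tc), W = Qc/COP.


COP = 267.5900 / 59.9250 = 4.4654
W = 7.7450 / 4.4654 = 1.7344 kW

COP = 4.4654, W = 1.7344 kW


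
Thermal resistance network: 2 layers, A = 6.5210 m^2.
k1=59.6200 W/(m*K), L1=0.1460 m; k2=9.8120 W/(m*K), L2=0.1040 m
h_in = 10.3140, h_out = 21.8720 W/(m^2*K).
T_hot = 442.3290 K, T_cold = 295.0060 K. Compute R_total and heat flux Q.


R_conv_in = 1/(10.3140*6.5210) = 0.0149
R_1 = 0.1460/(59.6200*6.5210) = 0.0004
R_2 = 0.1040/(9.8120*6.5210) = 0.0016
R_conv_out = 1/(21.8720*6.5210) = 0.0070
R_total = 0.0239 K/W
Q = 147.3230 / 0.0239 = 6169.1948 W

R_total = 0.0239 K/W, Q = 6169.1948 W


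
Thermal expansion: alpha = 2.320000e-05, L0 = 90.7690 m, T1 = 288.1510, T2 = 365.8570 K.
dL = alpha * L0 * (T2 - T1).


dT = 77.7060 K
dL = 2.320000e-05 * 90.7690 * 77.7060 = 0.163636 m
L_final = 90.932636 m

dL = 0.163636 m


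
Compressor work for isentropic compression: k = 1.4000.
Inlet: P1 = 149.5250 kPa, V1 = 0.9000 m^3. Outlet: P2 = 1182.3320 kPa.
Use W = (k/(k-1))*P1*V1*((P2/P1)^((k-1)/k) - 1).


(k-1)/k = 0.2857
(P2/P1)^exp = 1.8054
W = 3.5000 * 149.5250 * 0.9000 * (1.8054 - 1) = 379.3568 kJ

379.3568 kJ


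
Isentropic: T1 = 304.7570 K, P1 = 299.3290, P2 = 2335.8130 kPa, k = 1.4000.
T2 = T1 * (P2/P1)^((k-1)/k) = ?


(k-1)/k = 0.2857
(P2/P1)^exp = 1.7986
T2 = 304.7570 * 1.7986 = 548.1425 K

548.1425 K


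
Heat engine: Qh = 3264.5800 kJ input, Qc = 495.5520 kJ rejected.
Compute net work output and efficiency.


W = 3264.5800 - 495.5520 = 2769.0280 kJ
eta = 2769.0280 / 3264.5800 = 0.8482 = 84.8203%

W = 2769.0280 kJ, eta = 84.8203%


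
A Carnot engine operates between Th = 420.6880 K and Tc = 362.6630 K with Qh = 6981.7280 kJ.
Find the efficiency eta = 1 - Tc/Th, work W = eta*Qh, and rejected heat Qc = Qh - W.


eta = 1 - 362.6630/420.6880 = 0.1379
W = 0.1379 * 6981.7280 = 962.9815 kJ
Qc = 6981.7280 - 962.9815 = 6018.7465 kJ

eta = 13.7929%, W = 962.9815 kJ, Qc = 6018.7465 kJ


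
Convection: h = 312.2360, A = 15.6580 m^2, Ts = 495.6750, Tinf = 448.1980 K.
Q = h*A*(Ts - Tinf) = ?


dT = 47.4770 K
Q = 312.2360 * 15.6580 * 47.4770 = 232114.6394 W

232114.6394 W


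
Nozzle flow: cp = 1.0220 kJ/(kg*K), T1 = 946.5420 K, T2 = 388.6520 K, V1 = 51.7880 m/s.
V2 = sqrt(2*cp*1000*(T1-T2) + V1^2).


dT = 557.8900 K
2*cp*1000*dT = 1140327.1600
V1^2 = 2681.9969
V2 = sqrt(1143009.1569) = 1069.1161 m/s

1069.1161 m/s


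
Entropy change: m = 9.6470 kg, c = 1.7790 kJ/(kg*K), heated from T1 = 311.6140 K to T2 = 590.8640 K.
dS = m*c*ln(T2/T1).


T2/T1 = 1.8961
ln(T2/T1) = 0.6398
dS = 9.6470 * 1.7790 * 0.6398 = 10.9806 kJ/K

10.9806 kJ/K


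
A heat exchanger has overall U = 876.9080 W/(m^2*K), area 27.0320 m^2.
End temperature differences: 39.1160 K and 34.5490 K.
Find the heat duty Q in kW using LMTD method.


LMTD = 36.7853 K
Q = 876.9080 * 27.0320 * 36.7853 = 871979.0676 W = 871.9791 kW

871.9791 kW


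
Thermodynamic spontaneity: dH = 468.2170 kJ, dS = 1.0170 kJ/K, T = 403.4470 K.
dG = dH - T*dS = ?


T*dS = 403.4470 * 1.0170 = 410.3056 kJ
dG = 468.2170 - 410.3056 = 57.9114 kJ (non-spontaneous)

dG = 57.9114 kJ, non-spontaneous


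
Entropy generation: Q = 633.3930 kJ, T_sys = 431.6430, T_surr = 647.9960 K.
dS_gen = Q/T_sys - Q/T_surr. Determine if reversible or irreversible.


dS_sys = 633.3930/431.6430 = 1.4674 kJ/K
dS_surr = -633.3930/647.9960 = -0.9775 kJ/K
dS_gen = 1.4674 - 0.9775 = 0.4899 kJ/K (irreversible)

dS_gen = 0.4899 kJ/K, irreversible


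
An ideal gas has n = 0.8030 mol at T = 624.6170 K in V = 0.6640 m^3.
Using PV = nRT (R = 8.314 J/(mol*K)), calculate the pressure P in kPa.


P = nRT/V = 0.8030 * 8.314 * 624.6170 / 0.6640
= 4170.0318 / 0.6640 = 6280.1684 Pa = 6.2802 kPa

6.2802 kPa


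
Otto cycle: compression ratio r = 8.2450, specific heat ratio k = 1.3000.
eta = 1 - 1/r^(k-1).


r^(k-1) = 1.8830
eta = 1 - 1/1.8830 = 0.4689 = 46.8941%

46.8941%


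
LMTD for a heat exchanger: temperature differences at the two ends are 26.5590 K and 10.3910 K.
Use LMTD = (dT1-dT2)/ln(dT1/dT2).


dT1/dT2 = 2.5560
ln(dT1/dT2) = 0.9384
LMTD = 16.1680 / 0.9384 = 17.2288 K

17.2288 K


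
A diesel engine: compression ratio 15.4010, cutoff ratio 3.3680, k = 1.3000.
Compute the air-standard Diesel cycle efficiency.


r^(k-1) = 2.2712
rc^k = 4.8482
eta = 0.4496 = 44.9608%

44.9608%


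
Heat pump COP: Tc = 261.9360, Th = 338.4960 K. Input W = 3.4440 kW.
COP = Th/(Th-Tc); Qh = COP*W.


COP = 338.4960 / 76.5600 = 4.4213
Qh = 4.4213 * 3.4440 = 15.2270 kW

COP = 4.4213, Qh = 15.2270 kW


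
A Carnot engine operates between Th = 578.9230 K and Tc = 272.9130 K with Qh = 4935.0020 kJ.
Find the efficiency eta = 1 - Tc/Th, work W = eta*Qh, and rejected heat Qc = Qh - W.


eta = 1 - 272.9130/578.9230 = 0.5286
W = 0.5286 * 4935.0020 = 2608.5679 kJ
Qc = 4935.0020 - 2608.5679 = 2326.4341 kJ

eta = 52.8585%, W = 2608.5679 kJ, Qc = 2326.4341 kJ


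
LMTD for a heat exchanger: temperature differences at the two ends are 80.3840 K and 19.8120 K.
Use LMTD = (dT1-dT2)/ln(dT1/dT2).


dT1/dT2 = 4.0573
ln(dT1/dT2) = 1.4005
LMTD = 60.5720 / 1.4005 = 43.2494 K

43.2494 K


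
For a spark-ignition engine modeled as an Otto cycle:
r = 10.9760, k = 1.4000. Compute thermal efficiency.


r^(k-1) = 2.6072
eta = 1 - 1/2.6072 = 0.6164 = 61.6450%

61.6450%


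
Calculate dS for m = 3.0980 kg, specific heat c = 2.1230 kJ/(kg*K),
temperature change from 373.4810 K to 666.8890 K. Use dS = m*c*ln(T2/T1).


T2/T1 = 1.7856
ln(T2/T1) = 0.5798
dS = 3.0980 * 2.1230 * 0.5798 = 3.8131 kJ/K

3.8131 kJ/K


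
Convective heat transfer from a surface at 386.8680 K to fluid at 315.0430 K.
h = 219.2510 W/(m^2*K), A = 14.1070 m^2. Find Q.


dT = 71.8250 K
Q = 219.2510 * 14.1070 * 71.8250 = 222152.8473 W

222152.8473 W


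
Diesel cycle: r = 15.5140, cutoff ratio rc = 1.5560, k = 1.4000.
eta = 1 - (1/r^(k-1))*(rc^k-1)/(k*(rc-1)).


r^(k-1) = 2.9943
rc^k = 1.8570
eta = 0.6323 = 63.2302%

63.2302%


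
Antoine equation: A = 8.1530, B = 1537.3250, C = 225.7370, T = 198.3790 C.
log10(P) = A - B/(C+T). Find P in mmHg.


C+T = 424.1160
B/(C+T) = 3.6248
log10(P) = 8.1530 - 3.6248 = 4.5282
P = 10^4.5282 = 33746.2232 mmHg

33746.2232 mmHg


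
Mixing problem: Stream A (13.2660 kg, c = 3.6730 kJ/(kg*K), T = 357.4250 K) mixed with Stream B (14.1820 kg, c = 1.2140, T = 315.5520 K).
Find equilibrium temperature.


num = 22848.7394
den = 65.9430
Tf = 346.4924 K

346.4924 K


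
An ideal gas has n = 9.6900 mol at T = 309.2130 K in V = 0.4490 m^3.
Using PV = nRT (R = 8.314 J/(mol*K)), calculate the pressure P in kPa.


P = nRT/V = 9.6900 * 8.314 * 309.2130 / 0.4490
= 24911.0218 / 0.4490 = 55481.1176 Pa = 55.4811 kPa

55.4811 kPa


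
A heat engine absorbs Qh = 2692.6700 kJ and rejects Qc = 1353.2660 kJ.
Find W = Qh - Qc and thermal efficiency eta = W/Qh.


W = 2692.6700 - 1353.2660 = 1339.4040 kJ
eta = 1339.4040 / 2692.6700 = 0.4974 = 49.7426%

W = 1339.4040 kJ, eta = 49.7426%


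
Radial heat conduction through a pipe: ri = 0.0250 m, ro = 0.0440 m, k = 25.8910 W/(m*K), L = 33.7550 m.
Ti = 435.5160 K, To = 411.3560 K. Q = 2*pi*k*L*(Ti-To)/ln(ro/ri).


dT = 24.1600 K
ln(ro/ri) = 0.5653
Q = 2*pi*25.8910*33.7550*24.1600 / 0.5653 = 234678.9525 W

234678.9525 W


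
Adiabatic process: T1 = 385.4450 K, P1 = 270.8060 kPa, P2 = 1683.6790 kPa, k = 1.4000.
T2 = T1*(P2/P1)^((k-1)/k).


(k-1)/k = 0.2857
(P2/P1)^exp = 1.6856
T2 = 385.4450 * 1.6856 = 649.6891 K

649.6891 K


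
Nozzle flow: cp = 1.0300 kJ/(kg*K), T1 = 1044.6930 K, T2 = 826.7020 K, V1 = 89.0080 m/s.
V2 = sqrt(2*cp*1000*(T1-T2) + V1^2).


dT = 217.9910 K
2*cp*1000*dT = 449061.4600
V1^2 = 7922.4241
V2 = sqrt(456983.8841) = 676.0058 m/s

676.0058 m/s


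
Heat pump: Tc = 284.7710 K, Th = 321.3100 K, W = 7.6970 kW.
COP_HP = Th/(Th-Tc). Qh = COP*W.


COP = 321.3100 / 36.5390 = 8.7936
Qh = 8.7936 * 7.6970 = 67.6845 kW

COP = 8.7936, Qh = 67.6845 kW


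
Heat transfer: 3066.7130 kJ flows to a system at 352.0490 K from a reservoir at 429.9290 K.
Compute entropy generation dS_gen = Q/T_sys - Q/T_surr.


dS_sys = 3066.7130/352.0490 = 8.7110 kJ/K
dS_surr = -3066.7130/429.9290 = -7.1331 kJ/K
dS_gen = 8.7110 - 7.1331 = 1.5780 kJ/K (irreversible)

dS_gen = 1.5780 kJ/K, irreversible


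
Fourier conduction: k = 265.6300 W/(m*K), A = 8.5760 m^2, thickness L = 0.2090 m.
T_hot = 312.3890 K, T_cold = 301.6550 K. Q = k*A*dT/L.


dT = 10.7340 K
Q = 265.6300 * 8.5760 * 10.7340 / 0.2090 = 116997.6664 W

116997.6664 W


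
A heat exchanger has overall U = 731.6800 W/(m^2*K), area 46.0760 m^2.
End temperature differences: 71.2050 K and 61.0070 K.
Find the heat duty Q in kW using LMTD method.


LMTD = 65.9747 K
Q = 731.6800 * 46.0760 * 65.9747 = 2224197.3063 W = 2224.1973 kW

2224.1973 kW


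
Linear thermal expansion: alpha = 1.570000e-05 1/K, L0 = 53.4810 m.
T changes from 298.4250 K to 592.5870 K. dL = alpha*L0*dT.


dT = 294.1620 K
dL = 1.570000e-05 * 53.4810 * 294.1620 = 0.246994 m
L_final = 53.727994 m

dL = 0.246994 m


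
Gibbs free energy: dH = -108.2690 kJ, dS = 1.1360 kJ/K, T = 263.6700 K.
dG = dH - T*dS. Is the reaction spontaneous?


T*dS = 263.6700 * 1.1360 = 299.5291 kJ
dG = -108.2690 - 299.5291 = -407.7981 kJ (spontaneous)

dG = -407.7981 kJ, spontaneous


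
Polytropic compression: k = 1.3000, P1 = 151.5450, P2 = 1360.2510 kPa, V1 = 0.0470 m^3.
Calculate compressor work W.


(k-1)/k = 0.2308
(P2/P1)^exp = 1.6594
W = 4.3333 * 151.5450 * 0.0470 * (1.6594 - 1) = 20.3510 kJ

20.3510 kJ


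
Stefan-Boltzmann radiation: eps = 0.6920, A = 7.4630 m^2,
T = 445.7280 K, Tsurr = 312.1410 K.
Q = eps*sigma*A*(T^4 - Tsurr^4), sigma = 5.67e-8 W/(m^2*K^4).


T^4 = 3.9471e+10
Tsurr^4 = 9.4930e+09
Q = 0.6920 * 5.67e-8 * 7.4630 * 2.9978e+10 = 8778.2378 W

8778.2378 W


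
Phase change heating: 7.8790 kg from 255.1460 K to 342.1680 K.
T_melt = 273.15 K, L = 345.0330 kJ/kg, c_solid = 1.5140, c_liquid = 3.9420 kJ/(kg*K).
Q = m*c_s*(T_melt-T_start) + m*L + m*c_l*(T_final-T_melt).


Q1 (sensible, solid) = 7.8790 * 1.5140 * 18.0040 = 214.7662 kJ
Q2 (latent) = 7.8790 * 345.0330 = 2718.5150 kJ
Q3 (sensible, liquid) = 7.8790 * 3.9420 * 69.0180 = 2143.6313 kJ
Q_total = 5076.9125 kJ

5076.9125 kJ


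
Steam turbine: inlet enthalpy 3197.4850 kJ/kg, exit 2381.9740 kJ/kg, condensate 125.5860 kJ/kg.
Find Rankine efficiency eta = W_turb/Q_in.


W = 815.5110 kJ/kg
Q_in = 3071.8990 kJ/kg
eta = 0.2655 = 26.5475%

eta = 26.5475%


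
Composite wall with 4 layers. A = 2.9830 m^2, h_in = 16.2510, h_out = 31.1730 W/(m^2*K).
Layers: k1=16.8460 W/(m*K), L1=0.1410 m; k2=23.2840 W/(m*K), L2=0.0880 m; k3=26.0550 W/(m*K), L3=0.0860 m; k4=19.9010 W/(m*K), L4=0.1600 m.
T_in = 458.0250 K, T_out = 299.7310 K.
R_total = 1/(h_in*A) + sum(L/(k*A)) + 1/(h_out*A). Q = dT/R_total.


R_conv_in = 1/(16.2510*2.9830) = 0.0206
R_1 = 0.1410/(16.8460*2.9830) = 0.0028
R_2 = 0.0880/(23.2840*2.9830) = 0.0013
R_3 = 0.0860/(26.0550*2.9830) = 0.0011
R_4 = 0.1600/(19.9010*2.9830) = 0.0027
R_conv_out = 1/(31.1730*2.9830) = 0.0108
R_total = 0.0393 K/W
Q = 158.2940 / 0.0393 = 4032.2507 W

R_total = 0.0393 K/W, Q = 4032.2507 W


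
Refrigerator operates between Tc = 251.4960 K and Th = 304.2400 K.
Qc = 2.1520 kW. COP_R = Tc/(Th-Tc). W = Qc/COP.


COP = 251.4960 / 52.7440 = 4.7682
W = 2.1520 / 4.7682 = 0.4513 kW

COP = 4.7682, W = 0.4513 kW


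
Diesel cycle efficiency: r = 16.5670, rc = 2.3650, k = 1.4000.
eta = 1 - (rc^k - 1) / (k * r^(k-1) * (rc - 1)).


r^(k-1) = 3.0740
rc^k = 3.3371
eta = 0.6022 = 60.2158%

60.2158%


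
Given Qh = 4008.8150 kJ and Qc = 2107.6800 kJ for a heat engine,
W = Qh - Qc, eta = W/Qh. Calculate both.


W = 4008.8150 - 2107.6800 = 1901.1350 kJ
eta = 1901.1350 / 4008.8150 = 0.4742 = 47.4239%

W = 1901.1350 kJ, eta = 47.4239%


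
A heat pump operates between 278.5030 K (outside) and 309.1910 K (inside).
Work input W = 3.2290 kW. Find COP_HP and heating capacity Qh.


COP = 309.1910 / 30.6880 = 10.0753
Qh = 10.0753 * 3.2290 = 32.5332 kW

COP = 10.0753, Qh = 32.5332 kW


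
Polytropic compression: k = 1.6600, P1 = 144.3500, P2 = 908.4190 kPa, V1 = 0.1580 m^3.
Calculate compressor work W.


(k-1)/k = 0.3976
(P2/P1)^exp = 2.0779
W = 2.5152 * 144.3500 * 0.1580 * (2.0779 - 1) = 61.8319 kJ

61.8319 kJ


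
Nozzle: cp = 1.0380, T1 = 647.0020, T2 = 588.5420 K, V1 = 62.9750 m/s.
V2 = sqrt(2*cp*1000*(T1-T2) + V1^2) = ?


dT = 58.4600 K
2*cp*1000*dT = 121362.9600
V1^2 = 3965.8506
V2 = sqrt(125328.8106) = 354.0181 m/s

354.0181 m/s


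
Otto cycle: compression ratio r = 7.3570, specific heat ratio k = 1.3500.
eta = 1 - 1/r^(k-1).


r^(k-1) = 2.0107
eta = 1 - 1/2.0107 = 0.5027 = 50.2658%

50.2658%


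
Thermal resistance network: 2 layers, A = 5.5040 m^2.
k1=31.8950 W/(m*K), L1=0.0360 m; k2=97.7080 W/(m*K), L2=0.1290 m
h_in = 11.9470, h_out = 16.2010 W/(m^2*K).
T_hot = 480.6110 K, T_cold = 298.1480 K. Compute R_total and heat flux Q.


R_conv_in = 1/(11.9470*5.5040) = 0.0152
R_1 = 0.0360/(31.8950*5.5040) = 0.0002
R_2 = 0.1290/(97.7080*5.5040) = 0.0002
R_conv_out = 1/(16.2010*5.5040) = 0.0112
R_total = 0.0269 K/W
Q = 182.4630 / 0.0269 = 6791.3149 W

R_total = 0.0269 K/W, Q = 6791.3149 W
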